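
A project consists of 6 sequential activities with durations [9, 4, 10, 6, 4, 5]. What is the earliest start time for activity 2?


Activity 2 starts after activities 1 through 1 complete.
Predecessor durations: [9]
ES = 9 = 9

9


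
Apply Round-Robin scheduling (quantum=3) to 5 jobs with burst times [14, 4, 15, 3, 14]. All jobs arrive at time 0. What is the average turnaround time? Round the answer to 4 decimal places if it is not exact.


Time quantum = 3
Execution trace:
  J1 runs 3 units, time = 3
  J2 runs 3 units, time = 6
  J3 runs 3 units, time = 9
  J4 runs 3 units, time = 12
  J5 runs 3 units, time = 15
  J1 runs 3 units, time = 18
  J2 runs 1 units, time = 19
  J3 runs 3 units, time = 22
  J5 runs 3 units, time = 25
  J1 runs 3 units, time = 28
  J3 runs 3 units, time = 31
  J5 runs 3 units, time = 34
  J1 runs 3 units, time = 37
  J3 runs 3 units, time = 40
  J5 runs 3 units, time = 43
  J1 runs 2 units, time = 45
  J3 runs 3 units, time = 48
  J5 runs 2 units, time = 50
Finish times: [45, 19, 48, 12, 50]
Average turnaround = 174/5 = 34.8

34.8


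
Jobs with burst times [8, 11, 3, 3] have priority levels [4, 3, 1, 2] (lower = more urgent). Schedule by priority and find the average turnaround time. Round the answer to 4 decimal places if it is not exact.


Sort by priority (ascending = highest first):
Order: [(1, 3), (2, 3), (3, 11), (4, 8)]
Completion times:
  Priority 1, burst=3, C=3
  Priority 2, burst=3, C=6
  Priority 3, burst=11, C=17
  Priority 4, burst=8, C=25
Average turnaround = 51/4 = 12.75

12.75


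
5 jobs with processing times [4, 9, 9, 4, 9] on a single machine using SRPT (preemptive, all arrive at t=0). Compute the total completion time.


Since all jobs arrive at t=0, SRPT equals SPT ordering.
SPT order: [4, 4, 9, 9, 9]
Completion times:
  Job 1: p=4, C=4
  Job 2: p=4, C=8
  Job 3: p=9, C=17
  Job 4: p=9, C=26
  Job 5: p=9, C=35
Total completion time = 4 + 8 + 17 + 26 + 35 = 90

90


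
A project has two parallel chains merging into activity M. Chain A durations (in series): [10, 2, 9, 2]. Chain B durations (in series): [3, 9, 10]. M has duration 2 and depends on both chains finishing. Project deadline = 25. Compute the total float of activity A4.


Forward pass: ES(A4) = sum of predecessors on chain A = 21
EF = ES + duration = 21 + 2 = 23
Backward pass: LF(M) = deadline = 25; LS(M) = 25 - 2 = 23
LF(A4) = LS(M) - sum(successors on chain A) = 23 - 0 = 23
LS = LF - duration = 23 - 2 = 21
Total float = LS - ES = 21 - 21 = 0

0


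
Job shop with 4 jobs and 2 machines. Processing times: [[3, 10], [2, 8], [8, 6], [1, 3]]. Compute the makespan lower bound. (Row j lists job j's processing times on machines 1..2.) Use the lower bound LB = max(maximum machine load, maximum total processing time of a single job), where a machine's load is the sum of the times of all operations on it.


Machine loads:
  Machine 1: 3 + 2 + 8 + 1 = 14
  Machine 2: 10 + 8 + 6 + 3 = 27
Max machine load = 27
Job totals:
  Job 1: 13
  Job 2: 10
  Job 3: 14
  Job 4: 4
Max job total = 14
Lower bound = max(27, 14) = 27

27


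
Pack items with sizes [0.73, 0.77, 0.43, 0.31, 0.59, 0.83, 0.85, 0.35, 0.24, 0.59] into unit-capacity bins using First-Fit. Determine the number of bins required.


Place items sequentially using First-Fit:
  Item 0.73 -> new Bin 1
  Item 0.77 -> new Bin 2
  Item 0.43 -> new Bin 3
  Item 0.31 -> Bin 3 (now 0.74)
  Item 0.59 -> new Bin 4
  Item 0.83 -> new Bin 5
  Item 0.85 -> new Bin 6
  Item 0.35 -> Bin 4 (now 0.94)
  Item 0.24 -> Bin 1 (now 0.97)
  Item 0.59 -> new Bin 7
Total bins used = 7

7


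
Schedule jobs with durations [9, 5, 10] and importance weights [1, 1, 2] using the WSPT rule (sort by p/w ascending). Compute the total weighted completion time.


Compute p/w ratios and sort ascending (WSPT): [(5, 1), (10, 2), (9, 1)]
Compute weighted completion times:
  Job (p=5,w=1): C=5, w*C=1*5=5
  Job (p=10,w=2): C=15, w*C=2*15=30
  Job (p=9,w=1): C=24, w*C=1*24=24
Total weighted completion time = 59

59


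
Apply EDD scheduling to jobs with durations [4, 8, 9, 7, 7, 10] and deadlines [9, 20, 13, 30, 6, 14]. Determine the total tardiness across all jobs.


Sort by due date (EDD order): [(7, 6), (4, 9), (9, 13), (10, 14), (8, 20), (7, 30)]
Compute completion times and tardiness:
  Job 1: p=7, d=6, C=7, tardiness=max(0,7-6)=1
  Job 2: p=4, d=9, C=11, tardiness=max(0,11-9)=2
  Job 3: p=9, d=13, C=20, tardiness=max(0,20-13)=7
  Job 4: p=10, d=14, C=30, tardiness=max(0,30-14)=16
  Job 5: p=8, d=20, C=38, tardiness=max(0,38-20)=18
  Job 6: p=7, d=30, C=45, tardiness=max(0,45-30)=15
Total tardiness = 59

59


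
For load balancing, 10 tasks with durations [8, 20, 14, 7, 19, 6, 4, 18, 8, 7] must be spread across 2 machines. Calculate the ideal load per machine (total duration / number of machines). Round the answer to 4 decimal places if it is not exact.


Total processing time = 8 + 20 + 14 + 7 + 19 + 6 + 4 + 18 + 8 + 7 = 111
Number of machines = 2
Ideal balanced load = 111 / 2 = 55.5

55.5


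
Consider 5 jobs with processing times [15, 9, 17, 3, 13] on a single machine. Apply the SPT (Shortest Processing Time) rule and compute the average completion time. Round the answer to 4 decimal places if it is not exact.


Sort jobs by processing time (SPT order): [3, 9, 13, 15, 17]
Compute completion times sequentially:
  Job 1: processing = 3, completes at 3
  Job 2: processing = 9, completes at 12
  Job 3: processing = 13, completes at 25
  Job 4: processing = 15, completes at 40
  Job 5: processing = 17, completes at 57
Sum of completion times = 137
Average completion time = 137/5 = 27.4

27.4


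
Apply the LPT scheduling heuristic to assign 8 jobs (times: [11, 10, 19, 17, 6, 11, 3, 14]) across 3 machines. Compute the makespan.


Sort jobs in decreasing order (LPT): [19, 17, 14, 11, 11, 10, 6, 3]
Assign each job to the least loaded machine:
  Machine 1: jobs [19, 10], load = 29
  Machine 2: jobs [17, 11, 3], load = 31
  Machine 3: jobs [14, 11, 6], load = 31
Makespan = max load = 31

31


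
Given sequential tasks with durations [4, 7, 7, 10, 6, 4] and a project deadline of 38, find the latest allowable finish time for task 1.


LF(activity 1) = deadline - sum of successor durations
Successors: activities 2 through 6 with durations [7, 7, 10, 6, 4]
Sum of successor durations = 34
LF = 38 - 34 = 4

4


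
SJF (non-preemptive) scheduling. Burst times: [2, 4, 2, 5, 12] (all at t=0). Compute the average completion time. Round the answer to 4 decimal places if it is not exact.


SJF order (ascending): [2, 2, 4, 5, 12]
Completion times:
  Job 1: burst=2, C=2
  Job 2: burst=2, C=4
  Job 3: burst=4, C=8
  Job 4: burst=5, C=13
  Job 5: burst=12, C=25
Average completion = 52/5 = 10.4

10.4


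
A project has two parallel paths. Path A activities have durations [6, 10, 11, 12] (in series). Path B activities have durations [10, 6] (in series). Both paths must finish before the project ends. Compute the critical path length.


Path A total = 6 + 10 + 11 + 12 = 39
Path B total = 10 + 6 = 16
Critical path = longest path = max(39, 16) = 39

39


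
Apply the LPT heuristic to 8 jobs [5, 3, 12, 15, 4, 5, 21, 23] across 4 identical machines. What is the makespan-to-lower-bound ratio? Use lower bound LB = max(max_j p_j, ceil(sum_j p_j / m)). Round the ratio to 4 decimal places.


LPT order: [23, 21, 15, 12, 5, 5, 4, 3]
Machine loads after assignment: [23, 21, 23, 21]
LPT makespan = 23
Lower bound = max(max_job, ceil(total/4)) = max(23, 22) = 23
Ratio = 23 / 23 = 1.0

1.0


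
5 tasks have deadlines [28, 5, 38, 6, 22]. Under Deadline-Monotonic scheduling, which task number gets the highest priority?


Sort tasks by relative deadline (ascending):
  Task 2: deadline = 5
  Task 4: deadline = 6
  Task 5: deadline = 22
  Task 1: deadline = 28
  Task 3: deadline = 38
Priority order (highest first): [2, 4, 5, 1, 3]
Highest priority task = 2

2


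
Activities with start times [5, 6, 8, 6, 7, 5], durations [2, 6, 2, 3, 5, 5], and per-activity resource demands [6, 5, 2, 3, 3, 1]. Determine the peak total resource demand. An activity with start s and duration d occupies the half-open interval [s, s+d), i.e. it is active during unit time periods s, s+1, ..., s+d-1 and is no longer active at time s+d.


Each activity i is active on [start_i, start_i + duration_i).
Compute total resource usage per time slot:
  t=0: active resources = [], total = 0
  t=1: active resources = [], total = 0
  t=2: active resources = [], total = 0
  t=3: active resources = [], total = 0
  t=4: active resources = [], total = 0
  t=5: active resources = [6, 1], total = 7
  t=6: active resources = [6, 5, 3, 1], total = 15
  t=7: active resources = [5, 3, 3, 1], total = 12
  t=8: active resources = [5, 2, 3, 3, 1], total = 14
  t=9: active resources = [5, 2, 3, 1], total = 11
  t=10: active resources = [5, 3], total = 8
  t=11: active resources = [5, 3], total = 8
Peak resource demand = 15

15


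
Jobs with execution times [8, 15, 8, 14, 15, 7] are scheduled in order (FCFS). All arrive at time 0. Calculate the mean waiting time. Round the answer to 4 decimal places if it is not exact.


FCFS order (as given): [8, 15, 8, 14, 15, 7]
Waiting times:
  Job 1: wait = 0
  Job 2: wait = 8
  Job 3: wait = 23
  Job 4: wait = 31
  Job 5: wait = 45
  Job 6: wait = 60
Sum of waiting times = 167
Average waiting time = 167/6 = 27.8333

27.8333


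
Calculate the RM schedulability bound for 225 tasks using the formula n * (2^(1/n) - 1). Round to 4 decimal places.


Compute 2^(1/225) = 1.0030854042
Subtract 1: 1.0030854042 - 1 = 0.0030854042
Multiply by n: 225 * 0.0030854042 = 0.6942159450
Round to 4 dp: 0.6942

0.6942


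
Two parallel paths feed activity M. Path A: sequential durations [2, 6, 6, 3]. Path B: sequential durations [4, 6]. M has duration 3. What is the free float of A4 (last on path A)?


ES(A4) = sum of predecessors on chain A = 14
EF(A4) = ES + duration = 14 + 3 = 17
Successor of A4 is M. ES(M) = max(sum(A), sum(B)) = max(17, 10) = 17
Free float = ES(successor) - EF(current) = 17 - 17 = 0

0


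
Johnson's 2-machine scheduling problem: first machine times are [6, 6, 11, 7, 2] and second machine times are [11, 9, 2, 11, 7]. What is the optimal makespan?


Apply Johnson's rule:
  Group 1 (a <= b): [(5, 2, 7), (1, 6, 11), (2, 6, 9), (4, 7, 11)]
  Group 2 (a > b): [(3, 11, 2)]
Optimal job order: [5, 1, 2, 4, 3]
Schedule:
  Job 5: M1 done at 2, M2 done at 9
  Job 1: M1 done at 8, M2 done at 20
  Job 2: M1 done at 14, M2 done at 29
  Job 4: M1 done at 21, M2 done at 40
  Job 3: M1 done at 32, M2 done at 42
Makespan = 42

42


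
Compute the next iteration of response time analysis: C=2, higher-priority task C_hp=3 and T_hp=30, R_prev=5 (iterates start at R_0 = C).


R_next = C + ceil(R_prev / T_hp) * C_hp
ceil(5 / 30) = ceil(0.1667) = 1
Interference = 1 * 3 = 3
R_next = 2 + 3 = 5
R_next = R_prev, so the iteration has converged (response time = 5).

5


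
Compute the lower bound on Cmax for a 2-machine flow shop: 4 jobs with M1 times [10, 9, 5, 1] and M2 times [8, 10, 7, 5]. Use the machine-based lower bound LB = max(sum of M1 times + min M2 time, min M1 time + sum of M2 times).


LB1 = sum(M1 times) + min(M2 times) = 25 + 5 = 30
LB2 = min(M1 times) + sum(M2 times) = 1 + 30 = 31
Lower bound = max(LB1, LB2) = max(30, 31) = 31

31


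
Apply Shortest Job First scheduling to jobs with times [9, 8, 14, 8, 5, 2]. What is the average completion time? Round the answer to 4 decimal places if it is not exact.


SJF order (ascending): [2, 5, 8, 8, 9, 14]
Completion times:
  Job 1: burst=2, C=2
  Job 2: burst=5, C=7
  Job 3: burst=8, C=15
  Job 4: burst=8, C=23
  Job 5: burst=9, C=32
  Job 6: burst=14, C=46
Average completion = 125/6 = 20.8333

20.8333


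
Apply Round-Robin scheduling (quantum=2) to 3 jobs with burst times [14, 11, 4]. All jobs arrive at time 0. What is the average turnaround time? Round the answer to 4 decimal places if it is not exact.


Time quantum = 2
Execution trace:
  J1 runs 2 units, time = 2
  J2 runs 2 units, time = 4
  J3 runs 2 units, time = 6
  J1 runs 2 units, time = 8
  J2 runs 2 units, time = 10
  J3 runs 2 units, time = 12
  J1 runs 2 units, time = 14
  J2 runs 2 units, time = 16
  J1 runs 2 units, time = 18
  J2 runs 2 units, time = 20
  J1 runs 2 units, time = 22
  J2 runs 2 units, time = 24
  J1 runs 2 units, time = 26
  J2 runs 1 units, time = 27
  J1 runs 2 units, time = 29
Finish times: [29, 27, 12]
Average turnaround = 68/3 = 22.6667

22.6667


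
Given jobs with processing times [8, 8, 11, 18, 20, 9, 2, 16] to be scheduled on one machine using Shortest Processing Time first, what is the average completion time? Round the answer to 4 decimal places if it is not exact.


Sort jobs by processing time (SPT order): [2, 8, 8, 9, 11, 16, 18, 20]
Compute completion times sequentially:
  Job 1: processing = 2, completes at 2
  Job 2: processing = 8, completes at 10
  Job 3: processing = 8, completes at 18
  Job 4: processing = 9, completes at 27
  Job 5: processing = 11, completes at 38
  Job 6: processing = 16, completes at 54
  Job 7: processing = 18, completes at 72
  Job 8: processing = 20, completes at 92
Sum of completion times = 313
Average completion time = 313/8 = 39.125

39.125


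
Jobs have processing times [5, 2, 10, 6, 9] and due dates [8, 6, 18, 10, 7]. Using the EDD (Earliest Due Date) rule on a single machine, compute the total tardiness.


Sort by due date (EDD order): [(2, 6), (9, 7), (5, 8), (6, 10), (10, 18)]
Compute completion times and tardiness:
  Job 1: p=2, d=6, C=2, tardiness=max(0,2-6)=0
  Job 2: p=9, d=7, C=11, tardiness=max(0,11-7)=4
  Job 3: p=5, d=8, C=16, tardiness=max(0,16-8)=8
  Job 4: p=6, d=10, C=22, tardiness=max(0,22-10)=12
  Job 5: p=10, d=18, C=32, tardiness=max(0,32-18)=14
Total tardiness = 38

38


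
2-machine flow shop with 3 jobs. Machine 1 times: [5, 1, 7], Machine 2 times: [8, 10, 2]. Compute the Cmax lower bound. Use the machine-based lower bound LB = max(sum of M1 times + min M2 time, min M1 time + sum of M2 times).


LB1 = sum(M1 times) + min(M2 times) = 13 + 2 = 15
LB2 = min(M1 times) + sum(M2 times) = 1 + 20 = 21
Lower bound = max(LB1, LB2) = max(15, 21) = 21

21


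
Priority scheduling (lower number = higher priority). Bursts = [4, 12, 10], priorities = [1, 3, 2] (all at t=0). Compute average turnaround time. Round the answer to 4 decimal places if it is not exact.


Sort by priority (ascending = highest first):
Order: [(1, 4), (2, 10), (3, 12)]
Completion times:
  Priority 1, burst=4, C=4
  Priority 2, burst=10, C=14
  Priority 3, burst=12, C=26
Average turnaround = 44/3 = 14.6667

14.6667


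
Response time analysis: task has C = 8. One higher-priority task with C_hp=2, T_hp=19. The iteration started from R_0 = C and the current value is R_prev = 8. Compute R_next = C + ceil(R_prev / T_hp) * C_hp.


R_next = C + ceil(R_prev / T_hp) * C_hp
ceil(8 / 19) = ceil(0.4211) = 1
Interference = 1 * 2 = 2
R_next = 8 + 2 = 10

10


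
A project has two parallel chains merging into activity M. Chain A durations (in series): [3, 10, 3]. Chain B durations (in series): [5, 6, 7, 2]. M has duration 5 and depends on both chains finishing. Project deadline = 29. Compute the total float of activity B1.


Forward pass: ES(B1) = sum of predecessors on chain B = 0
EF = ES + duration = 0 + 5 = 5
Backward pass: LF(M) = deadline = 29; LS(M) = 29 - 5 = 24
LF(B1) = LS(M) - sum(successors on chain B) = 24 - 15 = 9
LS = LF - duration = 9 - 5 = 4
Total float = LS - ES = 4 - 0 = 4

4


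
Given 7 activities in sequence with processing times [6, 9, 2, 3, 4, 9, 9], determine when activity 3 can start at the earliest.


Activity 3 starts after activities 1 through 2 complete.
Predecessor durations: [6, 9]
ES = 6 + 9 = 15

15


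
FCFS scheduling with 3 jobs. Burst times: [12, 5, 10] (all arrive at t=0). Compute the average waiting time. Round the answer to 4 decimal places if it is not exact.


FCFS order (as given): [12, 5, 10]
Waiting times:
  Job 1: wait = 0
  Job 2: wait = 12
  Job 3: wait = 17
Sum of waiting times = 29
Average waiting time = 29/3 = 9.6667

9.6667


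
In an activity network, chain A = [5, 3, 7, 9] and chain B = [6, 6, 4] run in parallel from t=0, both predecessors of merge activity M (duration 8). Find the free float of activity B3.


ES(B3) = sum of predecessors on chain B = 12
EF(B3) = ES + duration = 12 + 4 = 16
Successor of B3 is M. ES(M) = max(sum(A), sum(B)) = max(24, 16) = 24
Free float = ES(successor) - EF(current) = 24 - 16 = 8

8


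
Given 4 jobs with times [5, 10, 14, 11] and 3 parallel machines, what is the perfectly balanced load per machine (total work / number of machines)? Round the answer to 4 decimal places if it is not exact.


Total processing time = 5 + 10 + 14 + 11 = 40
Number of machines = 3
Ideal balanced load = 40 / 3 = 13.3333

13.3333


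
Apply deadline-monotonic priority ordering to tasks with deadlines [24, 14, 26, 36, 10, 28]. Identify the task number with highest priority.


Sort tasks by relative deadline (ascending):
  Task 5: deadline = 10
  Task 2: deadline = 14
  Task 1: deadline = 24
  Task 3: deadline = 26
  Task 6: deadline = 28
  Task 4: deadline = 36
Priority order (highest first): [5, 2, 1, 3, 6, 4]
Highest priority task = 5

5


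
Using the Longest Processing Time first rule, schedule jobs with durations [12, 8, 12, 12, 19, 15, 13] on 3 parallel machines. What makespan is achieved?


Sort jobs in decreasing order (LPT): [19, 15, 13, 12, 12, 12, 8]
Assign each job to the least loaded machine:
  Machine 1: jobs [19, 12], load = 31
  Machine 2: jobs [15, 12], load = 27
  Machine 3: jobs [13, 12, 8], load = 33
Makespan = max load = 33

33


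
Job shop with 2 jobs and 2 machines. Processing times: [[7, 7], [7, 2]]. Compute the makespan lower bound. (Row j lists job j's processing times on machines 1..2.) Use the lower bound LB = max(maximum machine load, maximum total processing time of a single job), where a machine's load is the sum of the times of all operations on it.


Machine loads:
  Machine 1: 7 + 7 = 14
  Machine 2: 7 + 2 = 9
Max machine load = 14
Job totals:
  Job 1: 14
  Job 2: 9
Max job total = 14
Lower bound = max(14, 14) = 14

14


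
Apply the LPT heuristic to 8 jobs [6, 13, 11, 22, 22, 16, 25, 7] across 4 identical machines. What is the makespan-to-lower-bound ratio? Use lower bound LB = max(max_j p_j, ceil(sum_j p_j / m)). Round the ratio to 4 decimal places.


LPT order: [25, 22, 22, 16, 13, 11, 7, 6]
Machine loads after assignment: [31, 33, 29, 29]
LPT makespan = 33
Lower bound = max(max_job, ceil(total/4)) = max(25, 31) = 31
Ratio = 33 / 31 = 1.0645

1.0645


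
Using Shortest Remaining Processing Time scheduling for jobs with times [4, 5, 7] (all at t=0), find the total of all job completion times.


Since all jobs arrive at t=0, SRPT equals SPT ordering.
SPT order: [4, 5, 7]
Completion times:
  Job 1: p=4, C=4
  Job 2: p=5, C=9
  Job 3: p=7, C=16
Total completion time = 4 + 9 + 16 = 29

29


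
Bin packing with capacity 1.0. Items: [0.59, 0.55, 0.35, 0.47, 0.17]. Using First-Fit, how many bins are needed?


Place items sequentially using First-Fit:
  Item 0.59 -> new Bin 1
  Item 0.55 -> new Bin 2
  Item 0.35 -> Bin 1 (now 0.94)
  Item 0.47 -> new Bin 3
  Item 0.17 -> Bin 2 (now 0.72)
Total bins used = 3

3


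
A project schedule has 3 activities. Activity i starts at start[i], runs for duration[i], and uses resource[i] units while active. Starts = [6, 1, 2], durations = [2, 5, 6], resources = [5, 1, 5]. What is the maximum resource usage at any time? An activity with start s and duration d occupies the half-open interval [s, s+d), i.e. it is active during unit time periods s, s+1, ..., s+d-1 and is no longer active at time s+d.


Each activity i is active on [start_i, start_i + duration_i).
Compute total resource usage per time slot:
  t=0: active resources = [], total = 0
  t=1: active resources = [1], total = 1
  t=2: active resources = [1, 5], total = 6
  t=3: active resources = [1, 5], total = 6
  t=4: active resources = [1, 5], total = 6
  t=5: active resources = [1, 5], total = 6
  t=6: active resources = [5, 5], total = 10
  t=7: active resources = [5, 5], total = 10
Peak resource demand = 10

10


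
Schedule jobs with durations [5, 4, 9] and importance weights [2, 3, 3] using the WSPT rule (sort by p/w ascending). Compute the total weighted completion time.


Compute p/w ratios and sort ascending (WSPT): [(4, 3), (5, 2), (9, 3)]
Compute weighted completion times:
  Job (p=4,w=3): C=4, w*C=3*4=12
  Job (p=5,w=2): C=9, w*C=2*9=18
  Job (p=9,w=3): C=18, w*C=3*18=54
Total weighted completion time = 84

84


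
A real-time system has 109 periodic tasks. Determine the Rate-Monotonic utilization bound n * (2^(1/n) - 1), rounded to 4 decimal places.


Compute 2^(1/109) = 1.0063794108
Subtract 1: 1.0063794108 - 1 = 0.0063794108
Multiply by n: 109 * 0.0063794108 = 0.6953557772
Round to 4 dp: 0.6954

0.6954


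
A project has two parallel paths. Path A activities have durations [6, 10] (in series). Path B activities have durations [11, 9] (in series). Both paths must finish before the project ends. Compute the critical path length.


Path A total = 6 + 10 = 16
Path B total = 11 + 9 = 20
Critical path = longest path = max(16, 20) = 20

20


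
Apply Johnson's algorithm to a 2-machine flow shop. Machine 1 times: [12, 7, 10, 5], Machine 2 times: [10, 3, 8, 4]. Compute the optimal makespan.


Apply Johnson's rule:
  Group 1 (a <= b): []
  Group 2 (a > b): [(1, 12, 10), (3, 10, 8), (4, 5, 4), (2, 7, 3)]
Optimal job order: [1, 3, 4, 2]
Schedule:
  Job 1: M1 done at 12, M2 done at 22
  Job 3: M1 done at 22, M2 done at 30
  Job 4: M1 done at 27, M2 done at 34
  Job 2: M1 done at 34, M2 done at 37
Makespan = 37

37


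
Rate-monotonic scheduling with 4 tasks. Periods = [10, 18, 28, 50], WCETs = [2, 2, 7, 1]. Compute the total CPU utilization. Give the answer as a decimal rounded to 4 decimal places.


Compute individual utilizations (exact fractions):
  Task 1: C/T = 2/10 = 1/5 (approx. 0.2)
  Task 2: C/T = 2/18 = 1/9 (approx. 0.1111)
  Task 3: C/T = 7/28 = 1/4 (approx. 0.25)
  Task 4: C/T = 1/50 (approx. 0.02)
Total utilization U = 1/5 + 1/9 + 1/4 + 1/50 = 523/900
Rounded to 4 decimal places: U = 0.5811
RM (Liu & Layland) bound for 4 tasks = 0.756828; compare with U = 523/900 (approx. 0.581111)
U <= bound, so schedulable by RM sufficient condition.

0.5811


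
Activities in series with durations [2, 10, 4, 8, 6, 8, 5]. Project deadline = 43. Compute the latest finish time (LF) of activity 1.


LF(activity 1) = deadline - sum of successor durations
Successors: activities 2 through 7 with durations [10, 4, 8, 6, 8, 5]
Sum of successor durations = 41
LF = 43 - 41 = 2

2


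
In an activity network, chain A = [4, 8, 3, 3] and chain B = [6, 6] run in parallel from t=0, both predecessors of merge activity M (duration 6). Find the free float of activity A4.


ES(A4) = sum of predecessors on chain A = 15
EF(A4) = ES + duration = 15 + 3 = 18
Successor of A4 is M. ES(M) = max(sum(A), sum(B)) = max(18, 12) = 18
Free float = ES(successor) - EF(current) = 18 - 18 = 0

0


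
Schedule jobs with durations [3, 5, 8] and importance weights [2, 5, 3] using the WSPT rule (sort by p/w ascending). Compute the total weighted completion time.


Compute p/w ratios and sort ascending (WSPT): [(5, 5), (3, 2), (8, 3)]
Compute weighted completion times:
  Job (p=5,w=5): C=5, w*C=5*5=25
  Job (p=3,w=2): C=8, w*C=2*8=16
  Job (p=8,w=3): C=16, w*C=3*16=48
Total weighted completion time = 89

89


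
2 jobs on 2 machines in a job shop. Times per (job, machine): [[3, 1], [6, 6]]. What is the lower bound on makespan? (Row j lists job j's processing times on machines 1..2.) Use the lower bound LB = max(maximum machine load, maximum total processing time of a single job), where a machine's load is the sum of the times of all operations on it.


Machine loads:
  Machine 1: 3 + 6 = 9
  Machine 2: 1 + 6 = 7
Max machine load = 9
Job totals:
  Job 1: 4
  Job 2: 12
Max job total = 12
Lower bound = max(9, 12) = 12

12


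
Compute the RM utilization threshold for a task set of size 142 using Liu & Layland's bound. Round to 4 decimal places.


Compute 2^(1/142) = 1.0048932512
Subtract 1: 1.0048932512 - 1 = 0.0048932512
Multiply by n: 142 * 0.0048932512 = 0.6948416704
Round to 4 dp: 0.6948

0.6948


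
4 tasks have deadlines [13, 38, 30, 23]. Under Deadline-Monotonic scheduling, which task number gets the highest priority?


Sort tasks by relative deadline (ascending):
  Task 1: deadline = 13
  Task 4: deadline = 23
  Task 3: deadline = 30
  Task 2: deadline = 38
Priority order (highest first): [1, 4, 3, 2]
Highest priority task = 1

1


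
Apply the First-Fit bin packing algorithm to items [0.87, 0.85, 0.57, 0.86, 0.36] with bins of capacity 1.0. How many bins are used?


Place items sequentially using First-Fit:
  Item 0.87 -> new Bin 1
  Item 0.85 -> new Bin 2
  Item 0.57 -> new Bin 3
  Item 0.86 -> new Bin 4
  Item 0.36 -> Bin 3 (now 0.93)
Total bins used = 4

4


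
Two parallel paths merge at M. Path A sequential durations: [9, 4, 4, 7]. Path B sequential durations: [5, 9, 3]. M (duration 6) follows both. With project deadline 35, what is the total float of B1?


Forward pass: ES(B1) = sum of predecessors on chain B = 0
EF = ES + duration = 0 + 5 = 5
Backward pass: LF(M) = deadline = 35; LS(M) = 35 - 6 = 29
LF(B1) = LS(M) - sum(successors on chain B) = 29 - 12 = 17
LS = LF - duration = 17 - 5 = 12
Total float = LS - ES = 12 - 0 = 12

12


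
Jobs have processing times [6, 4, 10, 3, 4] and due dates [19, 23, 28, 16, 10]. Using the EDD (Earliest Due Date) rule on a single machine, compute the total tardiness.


Sort by due date (EDD order): [(4, 10), (3, 16), (6, 19), (4, 23), (10, 28)]
Compute completion times and tardiness:
  Job 1: p=4, d=10, C=4, tardiness=max(0,4-10)=0
  Job 2: p=3, d=16, C=7, tardiness=max(0,7-16)=0
  Job 3: p=6, d=19, C=13, tardiness=max(0,13-19)=0
  Job 4: p=4, d=23, C=17, tardiness=max(0,17-23)=0
  Job 5: p=10, d=28, C=27, tardiness=max(0,27-28)=0
Total tardiness = 0

0


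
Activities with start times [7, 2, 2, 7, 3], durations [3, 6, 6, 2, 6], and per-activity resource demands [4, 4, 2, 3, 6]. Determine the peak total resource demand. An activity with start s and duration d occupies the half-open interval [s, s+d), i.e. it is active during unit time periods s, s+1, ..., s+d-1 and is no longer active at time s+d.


Each activity i is active on [start_i, start_i + duration_i).
Compute total resource usage per time slot:
  t=0: active resources = [], total = 0
  t=1: active resources = [], total = 0
  t=2: active resources = [4, 2], total = 6
  t=3: active resources = [4, 2, 6], total = 12
  t=4: active resources = [4, 2, 6], total = 12
  t=5: active resources = [4, 2, 6], total = 12
  t=6: active resources = [4, 2, 6], total = 12
  t=7: active resources = [4, 4, 2, 3, 6], total = 19
  t=8: active resources = [4, 3, 6], total = 13
  t=9: active resources = [4], total = 4
Peak resource demand = 19

19


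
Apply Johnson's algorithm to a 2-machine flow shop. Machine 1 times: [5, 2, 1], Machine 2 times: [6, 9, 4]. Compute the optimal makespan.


Apply Johnson's rule:
  Group 1 (a <= b): [(3, 1, 4), (2, 2, 9), (1, 5, 6)]
  Group 2 (a > b): []
Optimal job order: [3, 2, 1]
Schedule:
  Job 3: M1 done at 1, M2 done at 5
  Job 2: M1 done at 3, M2 done at 14
  Job 1: M1 done at 8, M2 done at 20
Makespan = 20

20


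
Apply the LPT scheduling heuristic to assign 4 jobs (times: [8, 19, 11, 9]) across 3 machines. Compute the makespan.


Sort jobs in decreasing order (LPT): [19, 11, 9, 8]
Assign each job to the least loaded machine:
  Machine 1: jobs [19], load = 19
  Machine 2: jobs [11], load = 11
  Machine 3: jobs [9, 8], load = 17
Makespan = max load = 19

19


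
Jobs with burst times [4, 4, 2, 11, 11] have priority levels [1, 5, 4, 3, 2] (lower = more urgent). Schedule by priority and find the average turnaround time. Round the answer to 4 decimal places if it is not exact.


Sort by priority (ascending = highest first):
Order: [(1, 4), (2, 11), (3, 11), (4, 2), (5, 4)]
Completion times:
  Priority 1, burst=4, C=4
  Priority 2, burst=11, C=15
  Priority 3, burst=11, C=26
  Priority 4, burst=2, C=28
  Priority 5, burst=4, C=32
Average turnaround = 105/5 = 21.0

21.0


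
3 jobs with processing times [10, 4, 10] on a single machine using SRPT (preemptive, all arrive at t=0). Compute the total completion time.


Since all jobs arrive at t=0, SRPT equals SPT ordering.
SPT order: [4, 10, 10]
Completion times:
  Job 1: p=4, C=4
  Job 2: p=10, C=14
  Job 3: p=10, C=24
Total completion time = 4 + 14 + 24 = 42

42


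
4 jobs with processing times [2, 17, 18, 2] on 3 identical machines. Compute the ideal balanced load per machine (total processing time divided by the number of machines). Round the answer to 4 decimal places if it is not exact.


Total processing time = 2 + 17 + 18 + 2 = 39
Number of machines = 3
Ideal balanced load = 39 / 3 = 13.0

13.0


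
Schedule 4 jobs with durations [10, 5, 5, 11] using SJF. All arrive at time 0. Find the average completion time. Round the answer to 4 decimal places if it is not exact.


SJF order (ascending): [5, 5, 10, 11]
Completion times:
  Job 1: burst=5, C=5
  Job 2: burst=5, C=10
  Job 3: burst=10, C=20
  Job 4: burst=11, C=31
Average completion = 66/4 = 16.5

16.5


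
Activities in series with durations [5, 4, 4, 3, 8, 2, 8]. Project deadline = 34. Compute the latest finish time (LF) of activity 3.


LF(activity 3) = deadline - sum of successor durations
Successors: activities 4 through 7 with durations [3, 8, 2, 8]
Sum of successor durations = 21
LF = 34 - 21 = 13

13


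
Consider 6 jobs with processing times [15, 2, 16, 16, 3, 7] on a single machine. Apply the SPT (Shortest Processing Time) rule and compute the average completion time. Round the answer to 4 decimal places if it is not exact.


Sort jobs by processing time (SPT order): [2, 3, 7, 15, 16, 16]
Compute completion times sequentially:
  Job 1: processing = 2, completes at 2
  Job 2: processing = 3, completes at 5
  Job 3: processing = 7, completes at 12
  Job 4: processing = 15, completes at 27
  Job 5: processing = 16, completes at 43
  Job 6: processing = 16, completes at 59
Sum of completion times = 148
Average completion time = 148/6 = 24.6667

24.6667


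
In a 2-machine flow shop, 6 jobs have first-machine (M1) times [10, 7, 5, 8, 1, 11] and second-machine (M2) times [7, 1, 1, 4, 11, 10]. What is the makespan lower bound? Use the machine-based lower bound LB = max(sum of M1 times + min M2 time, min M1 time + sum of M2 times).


LB1 = sum(M1 times) + min(M2 times) = 42 + 1 = 43
LB2 = min(M1 times) + sum(M2 times) = 1 + 34 = 35
Lower bound = max(LB1, LB2) = max(43, 35) = 43

43


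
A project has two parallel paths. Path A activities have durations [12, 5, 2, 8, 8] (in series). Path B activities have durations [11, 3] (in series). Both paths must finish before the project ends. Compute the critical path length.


Path A total = 12 + 5 + 2 + 8 + 8 = 35
Path B total = 11 + 3 = 14
Critical path = longest path = max(35, 14) = 35

35


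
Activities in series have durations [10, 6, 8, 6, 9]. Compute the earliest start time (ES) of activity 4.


Activity 4 starts after activities 1 through 3 complete.
Predecessor durations: [10, 6, 8]
ES = 10 + 6 + 8 = 24

24


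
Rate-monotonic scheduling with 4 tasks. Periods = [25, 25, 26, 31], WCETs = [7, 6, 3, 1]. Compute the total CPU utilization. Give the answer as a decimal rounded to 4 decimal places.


Compute individual utilizations (exact fractions):
  Task 1: C/T = 7/25 (approx. 0.28)
  Task 2: C/T = 6/25 (approx. 0.24)
  Task 3: C/T = 3/26 (approx. 0.1154)
  Task 4: C/T = 1/31 (approx. 0.0323)
Total utilization U = 7/25 + 6/25 + 3/26 + 1/31 = 13453/20150
Rounded to 4 decimal places: U = 0.6676
RM (Liu & Layland) bound for 4 tasks = 0.756828; compare with U = 13453/20150 (approx. 0.667643)
U <= bound, so schedulable by RM sufficient condition.

0.6676


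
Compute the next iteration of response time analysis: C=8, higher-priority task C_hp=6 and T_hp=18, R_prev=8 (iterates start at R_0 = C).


R_next = C + ceil(R_prev / T_hp) * C_hp
ceil(8 / 18) = ceil(0.4444) = 1
Interference = 1 * 6 = 6
R_next = 8 + 6 = 14

14


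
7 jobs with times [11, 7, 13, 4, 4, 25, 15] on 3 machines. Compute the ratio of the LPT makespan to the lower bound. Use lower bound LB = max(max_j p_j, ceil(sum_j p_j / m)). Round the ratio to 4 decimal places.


LPT order: [25, 15, 13, 11, 7, 4, 4]
Machine loads after assignment: [25, 26, 28]
LPT makespan = 28
Lower bound = max(max_job, ceil(total/3)) = max(25, 27) = 27
Ratio = 28 / 27 = 1.037

1.037


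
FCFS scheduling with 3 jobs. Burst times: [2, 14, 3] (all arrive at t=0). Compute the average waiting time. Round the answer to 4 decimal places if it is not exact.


FCFS order (as given): [2, 14, 3]
Waiting times:
  Job 1: wait = 0
  Job 2: wait = 2
  Job 3: wait = 16
Sum of waiting times = 18
Average waiting time = 18/3 = 6.0

6.0


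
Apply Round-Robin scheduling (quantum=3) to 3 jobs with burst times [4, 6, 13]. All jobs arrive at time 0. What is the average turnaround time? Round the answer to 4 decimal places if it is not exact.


Time quantum = 3
Execution trace:
  J1 runs 3 units, time = 3
  J2 runs 3 units, time = 6
  J3 runs 3 units, time = 9
  J1 runs 1 units, time = 10
  J2 runs 3 units, time = 13
  J3 runs 3 units, time = 16
  J3 runs 3 units, time = 19
  J3 runs 3 units, time = 22
  J3 runs 1 units, time = 23
Finish times: [10, 13, 23]
Average turnaround = 46/3 = 15.3333

15.3333


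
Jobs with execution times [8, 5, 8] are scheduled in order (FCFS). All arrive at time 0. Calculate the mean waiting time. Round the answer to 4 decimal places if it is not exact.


FCFS order (as given): [8, 5, 8]
Waiting times:
  Job 1: wait = 0
  Job 2: wait = 8
  Job 3: wait = 13
Sum of waiting times = 21
Average waiting time = 21/3 = 7.0

7.0


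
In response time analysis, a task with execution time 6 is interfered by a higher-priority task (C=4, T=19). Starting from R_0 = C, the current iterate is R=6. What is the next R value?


R_next = C + ceil(R_prev / T_hp) * C_hp
ceil(6 / 19) = ceil(0.3158) = 1
Interference = 1 * 4 = 4
R_next = 6 + 4 = 10

10


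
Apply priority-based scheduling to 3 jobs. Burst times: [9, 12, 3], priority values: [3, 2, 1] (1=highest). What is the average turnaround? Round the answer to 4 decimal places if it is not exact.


Sort by priority (ascending = highest first):
Order: [(1, 3), (2, 12), (3, 9)]
Completion times:
  Priority 1, burst=3, C=3
  Priority 2, burst=12, C=15
  Priority 3, burst=9, C=24
Average turnaround = 42/3 = 14.0

14.0


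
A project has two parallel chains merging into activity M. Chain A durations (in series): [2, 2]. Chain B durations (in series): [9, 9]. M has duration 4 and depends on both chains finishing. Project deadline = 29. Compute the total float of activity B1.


Forward pass: ES(B1) = sum of predecessors on chain B = 0
EF = ES + duration = 0 + 9 = 9
Backward pass: LF(M) = deadline = 29; LS(M) = 29 - 4 = 25
LF(B1) = LS(M) - sum(successors on chain B) = 25 - 9 = 16
LS = LF - duration = 16 - 9 = 7
Total float = LS - ES = 7 - 0 = 7

7


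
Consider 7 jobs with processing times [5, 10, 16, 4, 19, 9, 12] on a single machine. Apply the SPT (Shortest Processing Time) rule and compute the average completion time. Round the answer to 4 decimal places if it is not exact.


Sort jobs by processing time (SPT order): [4, 5, 9, 10, 12, 16, 19]
Compute completion times sequentially:
  Job 1: processing = 4, completes at 4
  Job 2: processing = 5, completes at 9
  Job 3: processing = 9, completes at 18
  Job 4: processing = 10, completes at 28
  Job 5: processing = 12, completes at 40
  Job 6: processing = 16, completes at 56
  Job 7: processing = 19, completes at 75
Sum of completion times = 230
Average completion time = 230/7 = 32.8571

32.8571


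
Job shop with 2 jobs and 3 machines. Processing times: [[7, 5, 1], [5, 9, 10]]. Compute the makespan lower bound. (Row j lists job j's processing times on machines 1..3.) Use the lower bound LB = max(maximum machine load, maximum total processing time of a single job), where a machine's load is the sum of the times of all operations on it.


Machine loads:
  Machine 1: 7 + 5 = 12
  Machine 2: 5 + 9 = 14
  Machine 3: 1 + 10 = 11
Max machine load = 14
Job totals:
  Job 1: 13
  Job 2: 24
Max job total = 24
Lower bound = max(14, 24) = 24

24


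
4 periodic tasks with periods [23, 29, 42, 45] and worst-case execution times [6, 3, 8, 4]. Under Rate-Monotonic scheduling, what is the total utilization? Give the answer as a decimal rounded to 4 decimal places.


Compute individual utilizations (exact fractions):
  Task 1: C/T = 6/23 (approx. 0.2609)
  Task 2: C/T = 3/29 (approx. 0.1034)
  Task 3: C/T = 8/42 = 4/21 (approx. 0.1905)
  Task 4: C/T = 4/45 (approx. 0.0889)
Total utilization U = 6/23 + 3/29 + 4/21 + 4/45 = 135241/210105
Rounded to 4 decimal places: U = 0.6437
RM (Liu & Layland) bound for 4 tasks = 0.756828; compare with U = 135241/210105 (approx. 0.643683)
U <= bound, so schedulable by RM sufficient condition.

0.6437


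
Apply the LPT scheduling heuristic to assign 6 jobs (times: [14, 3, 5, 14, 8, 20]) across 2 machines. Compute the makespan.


Sort jobs in decreasing order (LPT): [20, 14, 14, 8, 5, 3]
Assign each job to the least loaded machine:
  Machine 1: jobs [20, 8, 5], load = 33
  Machine 2: jobs [14, 14, 3], load = 31
Makespan = max load = 33

33


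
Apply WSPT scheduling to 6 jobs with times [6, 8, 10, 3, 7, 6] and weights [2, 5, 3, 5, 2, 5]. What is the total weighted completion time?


Compute p/w ratios and sort ascending (WSPT): [(3, 5), (6, 5), (8, 5), (6, 2), (10, 3), (7, 2)]
Compute weighted completion times:
  Job (p=3,w=5): C=3, w*C=5*3=15
  Job (p=6,w=5): C=9, w*C=5*9=45
  Job (p=8,w=5): C=17, w*C=5*17=85
  Job (p=6,w=2): C=23, w*C=2*23=46
  Job (p=10,w=3): C=33, w*C=3*33=99
  Job (p=7,w=2): C=40, w*C=2*40=80
Total weighted completion time = 370

370


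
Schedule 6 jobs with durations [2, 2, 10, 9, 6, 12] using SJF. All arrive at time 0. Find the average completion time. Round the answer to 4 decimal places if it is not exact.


SJF order (ascending): [2, 2, 6, 9, 10, 12]
Completion times:
  Job 1: burst=2, C=2
  Job 2: burst=2, C=4
  Job 3: burst=6, C=10
  Job 4: burst=9, C=19
  Job 5: burst=10, C=29
  Job 6: burst=12, C=41
Average completion = 105/6 = 17.5

17.5


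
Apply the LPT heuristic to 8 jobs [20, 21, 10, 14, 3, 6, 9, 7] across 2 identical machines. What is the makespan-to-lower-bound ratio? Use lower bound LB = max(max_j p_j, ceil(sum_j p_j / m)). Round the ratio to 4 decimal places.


LPT order: [21, 20, 14, 10, 9, 7, 6, 3]
Machine loads after assignment: [46, 44]
LPT makespan = 46
Lower bound = max(max_job, ceil(total/2)) = max(21, 45) = 45
Ratio = 46 / 45 = 1.0222

1.0222


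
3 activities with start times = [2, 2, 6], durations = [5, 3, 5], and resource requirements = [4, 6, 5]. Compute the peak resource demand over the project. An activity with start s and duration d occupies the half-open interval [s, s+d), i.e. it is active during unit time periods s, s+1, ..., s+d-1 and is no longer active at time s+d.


Each activity i is active on [start_i, start_i + duration_i).
Compute total resource usage per time slot:
  t=0: active resources = [], total = 0
  t=1: active resources = [], total = 0
  t=2: active resources = [4, 6], total = 10
  t=3: active resources = [4, 6], total = 10
  t=4: active resources = [4, 6], total = 10
  t=5: active resources = [4], total = 4
  t=6: active resources = [4, 5], total = 9
  t=7: active resources = [5], total = 5
  t=8: active resources = [5], total = 5
  t=9: active resources = [5], total = 5
  t=10: active resources = [5], total = 5
Peak resource demand = 10

10


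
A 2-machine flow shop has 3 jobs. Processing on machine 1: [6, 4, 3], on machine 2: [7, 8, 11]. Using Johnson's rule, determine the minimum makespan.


Apply Johnson's rule:
  Group 1 (a <= b): [(3, 3, 11), (2, 4, 8), (1, 6, 7)]
  Group 2 (a > b): []
Optimal job order: [3, 2, 1]
Schedule:
  Job 3: M1 done at 3, M2 done at 14
  Job 2: M1 done at 7, M2 done at 22
  Job 1: M1 done at 13, M2 done at 29
Makespan = 29

29
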